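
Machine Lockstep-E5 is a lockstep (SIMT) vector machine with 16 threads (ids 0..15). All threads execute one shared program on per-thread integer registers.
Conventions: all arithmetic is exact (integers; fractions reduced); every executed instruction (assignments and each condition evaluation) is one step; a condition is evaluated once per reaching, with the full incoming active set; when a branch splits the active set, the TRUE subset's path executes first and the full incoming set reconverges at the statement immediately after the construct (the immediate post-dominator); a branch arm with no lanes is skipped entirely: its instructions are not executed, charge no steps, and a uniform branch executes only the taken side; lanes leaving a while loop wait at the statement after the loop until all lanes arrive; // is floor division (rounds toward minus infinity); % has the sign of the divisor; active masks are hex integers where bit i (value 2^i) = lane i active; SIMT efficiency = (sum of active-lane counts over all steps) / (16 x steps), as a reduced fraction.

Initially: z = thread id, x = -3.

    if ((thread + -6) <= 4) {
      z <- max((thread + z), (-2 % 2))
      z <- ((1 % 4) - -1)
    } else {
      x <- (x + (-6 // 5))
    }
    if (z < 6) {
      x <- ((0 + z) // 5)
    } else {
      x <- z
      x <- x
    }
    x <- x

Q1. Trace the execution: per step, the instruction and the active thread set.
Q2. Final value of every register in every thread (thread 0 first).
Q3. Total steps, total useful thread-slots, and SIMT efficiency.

step 0: eval ((thread + -6) <= 4)    0xffff
step 1: z <- max((thread + z), (-2 % 2)) 0x07ff
step 2: z <- ((1 % 4) - -1)          0x07ff
step 3: x <- (x + (-6 // 5))         0xf800
step 4: eval (z < 6)                 0xffff
step 5: x <- ((0 + z) // 5)          0x07ff
step 6: x <- z                       0xf800
step 7: x <- x                       0xf800
step 8: x <- x                       0xffff

Answer: 9 steps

z: 2,2,2,2,2,2,2,2,2,2,2,11,12,13,14,15
x: 0,0,0,0,0,0,0,0,0,0,0,11,12,13,14,15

steps = 9; useful = 96; efficiency = 96/144 = 2/3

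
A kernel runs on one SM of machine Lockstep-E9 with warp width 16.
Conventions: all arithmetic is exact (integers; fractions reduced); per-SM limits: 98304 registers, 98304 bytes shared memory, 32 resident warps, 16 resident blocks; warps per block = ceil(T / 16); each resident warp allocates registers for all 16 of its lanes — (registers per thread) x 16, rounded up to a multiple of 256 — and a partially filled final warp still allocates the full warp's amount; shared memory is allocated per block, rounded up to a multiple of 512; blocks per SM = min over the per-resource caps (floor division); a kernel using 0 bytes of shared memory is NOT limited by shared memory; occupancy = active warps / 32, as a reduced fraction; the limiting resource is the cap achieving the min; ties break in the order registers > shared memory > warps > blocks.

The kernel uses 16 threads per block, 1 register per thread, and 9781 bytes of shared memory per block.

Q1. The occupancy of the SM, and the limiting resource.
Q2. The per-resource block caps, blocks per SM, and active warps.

Answer: occupancy 9/32, limited by shared memory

registers: 384 blocks
shared memory: 9 blocks
warps: 32 blocks
blocks: 16 blocks

Answer: 9 blocks, 9 active warps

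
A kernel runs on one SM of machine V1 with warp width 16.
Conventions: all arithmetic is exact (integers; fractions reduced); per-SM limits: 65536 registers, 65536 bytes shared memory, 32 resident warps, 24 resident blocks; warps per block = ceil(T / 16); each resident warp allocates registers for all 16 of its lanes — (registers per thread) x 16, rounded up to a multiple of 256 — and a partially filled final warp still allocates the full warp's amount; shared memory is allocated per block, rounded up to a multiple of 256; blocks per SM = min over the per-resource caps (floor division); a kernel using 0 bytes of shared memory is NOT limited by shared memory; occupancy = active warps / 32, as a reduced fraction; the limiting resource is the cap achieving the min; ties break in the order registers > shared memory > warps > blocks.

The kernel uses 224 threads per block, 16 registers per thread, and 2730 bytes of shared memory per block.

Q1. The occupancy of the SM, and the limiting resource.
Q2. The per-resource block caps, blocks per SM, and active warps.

Answer: occupancy 7/8, limited by warps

registers: 18 blocks
shared memory: 23 blocks
warps: 2 blocks
blocks: 24 blocks

Answer: 2 blocks, 28 active warps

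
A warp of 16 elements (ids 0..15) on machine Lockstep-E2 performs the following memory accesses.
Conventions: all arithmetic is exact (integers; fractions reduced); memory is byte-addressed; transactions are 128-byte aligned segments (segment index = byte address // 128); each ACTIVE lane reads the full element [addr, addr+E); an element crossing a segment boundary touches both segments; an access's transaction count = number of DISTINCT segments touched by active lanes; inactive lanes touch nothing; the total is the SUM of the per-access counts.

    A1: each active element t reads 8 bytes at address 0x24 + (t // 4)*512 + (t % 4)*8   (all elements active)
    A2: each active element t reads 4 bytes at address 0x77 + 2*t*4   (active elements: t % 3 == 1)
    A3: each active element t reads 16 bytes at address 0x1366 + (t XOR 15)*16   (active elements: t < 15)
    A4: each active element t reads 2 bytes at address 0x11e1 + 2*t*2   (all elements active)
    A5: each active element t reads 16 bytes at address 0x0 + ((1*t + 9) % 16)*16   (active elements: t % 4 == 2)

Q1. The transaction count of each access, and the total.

A1: 4 transactions
A2: 2 transactions
A3: 3 transactions
A4: 2 transactions
A5: 2 transactions

Answer: 4,2,3,2,2; total 13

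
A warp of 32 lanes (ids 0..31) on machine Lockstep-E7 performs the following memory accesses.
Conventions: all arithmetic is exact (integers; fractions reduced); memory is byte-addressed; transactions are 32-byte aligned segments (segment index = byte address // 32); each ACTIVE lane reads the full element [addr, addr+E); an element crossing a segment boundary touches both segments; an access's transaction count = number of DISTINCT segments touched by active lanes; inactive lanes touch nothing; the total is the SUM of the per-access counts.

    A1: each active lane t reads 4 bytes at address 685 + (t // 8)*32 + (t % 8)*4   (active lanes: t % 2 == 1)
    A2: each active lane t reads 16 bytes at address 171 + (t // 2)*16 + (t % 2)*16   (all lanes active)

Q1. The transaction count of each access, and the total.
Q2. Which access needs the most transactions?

A1: 5 transactions
A2: 9 transactions

Answer: 5,9; total 14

Answer: A2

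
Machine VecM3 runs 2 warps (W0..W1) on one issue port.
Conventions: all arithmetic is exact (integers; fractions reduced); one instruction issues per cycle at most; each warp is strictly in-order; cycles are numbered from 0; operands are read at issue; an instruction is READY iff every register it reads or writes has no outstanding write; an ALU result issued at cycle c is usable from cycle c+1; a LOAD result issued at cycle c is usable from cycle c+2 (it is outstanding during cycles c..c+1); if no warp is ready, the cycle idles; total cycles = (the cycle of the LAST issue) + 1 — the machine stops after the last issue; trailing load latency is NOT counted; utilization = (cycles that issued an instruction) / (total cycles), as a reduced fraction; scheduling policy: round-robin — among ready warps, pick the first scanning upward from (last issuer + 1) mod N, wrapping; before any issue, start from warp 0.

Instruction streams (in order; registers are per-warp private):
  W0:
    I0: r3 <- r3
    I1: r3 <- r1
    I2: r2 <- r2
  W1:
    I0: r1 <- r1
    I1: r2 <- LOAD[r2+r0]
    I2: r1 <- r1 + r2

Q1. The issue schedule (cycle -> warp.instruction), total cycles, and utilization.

cycle 0: W0.I0
cycle 1: W1.I0
cycle 2: W0.I1
cycle 3: W1.I1
cycle 4: W0.I2
cycle 5: W1.I2

Answer: 6 cycles, utilization 1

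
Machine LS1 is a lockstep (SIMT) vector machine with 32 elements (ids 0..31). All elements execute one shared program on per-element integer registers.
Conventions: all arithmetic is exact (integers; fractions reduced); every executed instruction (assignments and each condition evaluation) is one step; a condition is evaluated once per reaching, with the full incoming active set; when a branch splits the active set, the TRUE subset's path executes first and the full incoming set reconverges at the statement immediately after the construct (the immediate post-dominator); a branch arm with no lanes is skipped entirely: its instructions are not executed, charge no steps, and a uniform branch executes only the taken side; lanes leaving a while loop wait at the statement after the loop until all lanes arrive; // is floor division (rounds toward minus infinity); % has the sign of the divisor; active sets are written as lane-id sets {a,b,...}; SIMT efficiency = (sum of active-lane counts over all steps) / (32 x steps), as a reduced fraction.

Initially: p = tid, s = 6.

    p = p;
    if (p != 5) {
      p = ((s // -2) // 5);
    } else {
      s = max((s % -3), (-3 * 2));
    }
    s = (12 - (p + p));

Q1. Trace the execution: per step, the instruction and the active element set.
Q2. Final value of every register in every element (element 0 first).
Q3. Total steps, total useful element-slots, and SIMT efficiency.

step 0: p <- p                       {0,1,2,3,4,5,6,7,8,9,10,11,12,13,14,15,16,17,18,19,20,21,22,23,24,25,26,27,28,29,30,31}
step 1: eval (p != 5)                {0,1,2,3,4,5,6,7,8,9,10,11,12,13,14,15,16,17,18,19,20,21,22,23,24,25,26,27,28,29,30,31}
step 2: p <- ((s // -2) // 5)        {0,1,2,3,4,6,7,8,9,10,11,12,13,14,15,16,17,18,19,20,21,22,23,24,25,26,27,28,29,30,31}
step 3: s <- max((s % -3), (-3 * 2)) {5}
step 4: s <- (12 - (p + p))          {0,1,2,3,4,5,6,7,8,9,10,11,12,13,14,15,16,17,18,19,20,21,22,23,24,25,26,27,28,29,30,31}

Answer: 5 steps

p: -1,-1,-1,-1,-1,5,-1,-1,-1,-1,-1,-1,-1,-1,-1,-1,-1,-1,-1,-1,-1,-1,-1,-1,-1,-1,-1,-1,-1,-1,-1,-1
s: 14,14,14,14,14,2,14,14,14,14,14,14,14,14,14,14,14,14,14,14,14,14,14,14,14,14,14,14,14,14,14,14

steps = 5; useful = 128; efficiency = 128/160 = 4/5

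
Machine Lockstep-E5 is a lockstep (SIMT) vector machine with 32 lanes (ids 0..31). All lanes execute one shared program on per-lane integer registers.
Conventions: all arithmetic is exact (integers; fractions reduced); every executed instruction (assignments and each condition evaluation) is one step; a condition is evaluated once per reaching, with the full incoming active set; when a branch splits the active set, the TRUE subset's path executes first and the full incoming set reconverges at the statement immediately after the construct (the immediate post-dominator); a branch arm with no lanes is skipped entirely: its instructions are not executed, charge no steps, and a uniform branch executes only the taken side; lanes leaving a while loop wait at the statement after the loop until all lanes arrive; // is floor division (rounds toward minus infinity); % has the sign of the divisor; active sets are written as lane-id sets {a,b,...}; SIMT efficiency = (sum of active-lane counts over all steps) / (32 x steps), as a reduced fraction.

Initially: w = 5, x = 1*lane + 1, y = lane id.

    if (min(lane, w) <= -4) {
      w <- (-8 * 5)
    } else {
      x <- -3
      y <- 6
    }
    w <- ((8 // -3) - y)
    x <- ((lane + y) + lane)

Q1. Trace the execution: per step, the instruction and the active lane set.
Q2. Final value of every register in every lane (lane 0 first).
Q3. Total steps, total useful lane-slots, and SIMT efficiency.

step 0: eval (min(lane, w) <= -4)    {0,1,2,3,4,5,6,7,8,9,10,11,12,13,14,15,16,17,18,19,20,21,22,23,24,25,26,27,28,29,30,31}
step 1: x <- -3                      {0,1,2,3,4,5,6,7,8,9,10,11,12,13,14,15,16,17,18,19,20,21,22,23,24,25,26,27,28,29,30,31}
step 2: y <- 6                       {0,1,2,3,4,5,6,7,8,9,10,11,12,13,14,15,16,17,18,19,20,21,22,23,24,25,26,27,28,29,30,31}
step 3: w <- ((8 // -3) - y)         {0,1,2,3,4,5,6,7,8,9,10,11,12,13,14,15,16,17,18,19,20,21,22,23,24,25,26,27,28,29,30,31}
step 4: x <- ((lane + y) + lane)     {0,1,2,3,4,5,6,7,8,9,10,11,12,13,14,15,16,17,18,19,20,21,22,23,24,25,26,27,28,29,30,31}

Answer: 5 steps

w: -9,-9,-9,-9,-9,-9,-9,-9,-9,-9,-9,-9,-9,-9,-9,-9,-9,-9,-9,-9,-9,-9,-9,-9,-9,-9,-9,-9,-9,-9,-9,-9
x: 6,8,10,12,14,16,18,20,22,24,26,28,30,32,34,36,38,40,42,44,46,48,50,52,54,56,58,60,62,64,66,68
y: 6,6,6,6,6,6,6,6,6,6,6,6,6,6,6,6,6,6,6,6,6,6,6,6,6,6,6,6,6,6,6,6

steps = 5; useful = 160; efficiency = 160/160 = 1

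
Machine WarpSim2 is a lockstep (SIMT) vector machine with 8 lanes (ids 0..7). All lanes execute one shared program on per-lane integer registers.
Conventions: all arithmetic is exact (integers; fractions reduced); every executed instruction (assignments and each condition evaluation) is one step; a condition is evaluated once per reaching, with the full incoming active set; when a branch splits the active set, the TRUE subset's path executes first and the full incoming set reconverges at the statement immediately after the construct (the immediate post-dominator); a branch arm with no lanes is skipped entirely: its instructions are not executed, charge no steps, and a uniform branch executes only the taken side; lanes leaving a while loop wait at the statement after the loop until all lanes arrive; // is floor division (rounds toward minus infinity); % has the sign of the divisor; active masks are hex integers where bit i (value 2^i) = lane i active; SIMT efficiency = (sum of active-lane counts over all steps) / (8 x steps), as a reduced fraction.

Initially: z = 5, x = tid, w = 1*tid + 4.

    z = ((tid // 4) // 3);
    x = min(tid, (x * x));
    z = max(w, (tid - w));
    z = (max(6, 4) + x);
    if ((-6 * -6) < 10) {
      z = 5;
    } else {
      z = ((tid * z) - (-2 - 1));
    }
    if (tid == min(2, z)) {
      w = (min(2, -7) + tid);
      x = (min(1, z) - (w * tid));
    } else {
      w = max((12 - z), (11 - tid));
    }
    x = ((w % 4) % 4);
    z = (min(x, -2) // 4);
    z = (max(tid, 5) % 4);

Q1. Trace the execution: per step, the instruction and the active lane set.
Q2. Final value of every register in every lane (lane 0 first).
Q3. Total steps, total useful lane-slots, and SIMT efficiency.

step 0: z <- ((tid // 4) // 3)       0xff
step 1: x <- min(tid, (x * x))       0xff
step 2: z <- max(w, (tid - w))       0xff
step 3: z <- (max(6, 4) + x)         0xff
step 4: eval ((-6 * -6) < 10)        0xff
step 5: z <- ((tid * z) - (-2 - 1))  0xff
step 6: eval (tid == min(2, z))      0xff
step 7: w <- (min(2, -7) + tid)      0x04
step 8: x <- (min(1, z) - (w * tid)) 0x04
step 9: w <- max((12 - z), (11 - tid)) 0xfb
step 10: x <- ((w % 4) % 4)           0xff
step 11: z <- (min(x, -2) // 4)       0xff
step 12: z <- (max(tid, 5) % 4)       0xff

Answer: 13 steps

z: 1,1,1,1,1,1,2,3
x: 3,2,3,0,3,2,1,0
w: 11,10,-5,8,7,6,5,4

steps = 13; useful = 89; efficiency = 89/104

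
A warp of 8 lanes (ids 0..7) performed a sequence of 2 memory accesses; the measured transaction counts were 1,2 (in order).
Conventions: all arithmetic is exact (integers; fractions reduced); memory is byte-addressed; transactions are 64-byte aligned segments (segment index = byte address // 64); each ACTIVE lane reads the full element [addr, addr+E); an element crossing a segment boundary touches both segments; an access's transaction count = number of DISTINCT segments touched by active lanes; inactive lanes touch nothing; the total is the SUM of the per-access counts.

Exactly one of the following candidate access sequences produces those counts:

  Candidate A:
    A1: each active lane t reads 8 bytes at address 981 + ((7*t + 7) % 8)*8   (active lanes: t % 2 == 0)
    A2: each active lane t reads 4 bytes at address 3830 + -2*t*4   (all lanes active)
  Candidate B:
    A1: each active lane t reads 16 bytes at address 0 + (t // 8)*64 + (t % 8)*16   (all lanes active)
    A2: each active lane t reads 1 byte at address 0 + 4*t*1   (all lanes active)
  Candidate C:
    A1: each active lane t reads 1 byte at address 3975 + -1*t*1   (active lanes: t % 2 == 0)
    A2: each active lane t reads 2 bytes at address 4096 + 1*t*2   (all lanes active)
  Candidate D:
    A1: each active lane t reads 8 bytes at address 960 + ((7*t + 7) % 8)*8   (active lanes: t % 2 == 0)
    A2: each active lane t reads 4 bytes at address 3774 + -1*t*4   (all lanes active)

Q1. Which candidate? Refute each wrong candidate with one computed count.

A: A1 gives 2 transactions, not 1
B: A1 gives 2 transactions, not 1
C: A2 gives 1 transaction, not 2
D: all counts match (1,2)

Answer: D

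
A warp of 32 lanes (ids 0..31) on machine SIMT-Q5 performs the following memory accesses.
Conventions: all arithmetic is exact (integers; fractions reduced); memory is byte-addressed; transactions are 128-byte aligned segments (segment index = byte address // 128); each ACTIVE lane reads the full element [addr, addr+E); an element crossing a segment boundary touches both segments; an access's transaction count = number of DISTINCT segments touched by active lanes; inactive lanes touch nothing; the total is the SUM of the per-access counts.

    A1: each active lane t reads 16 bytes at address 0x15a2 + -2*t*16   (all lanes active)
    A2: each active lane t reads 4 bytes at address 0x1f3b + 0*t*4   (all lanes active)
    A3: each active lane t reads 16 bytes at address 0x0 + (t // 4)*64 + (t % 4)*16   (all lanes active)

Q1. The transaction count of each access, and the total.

A1: 9 transactions
A2: 1 transaction
A3: 4 transactions

Answer: 9,1,4; total 14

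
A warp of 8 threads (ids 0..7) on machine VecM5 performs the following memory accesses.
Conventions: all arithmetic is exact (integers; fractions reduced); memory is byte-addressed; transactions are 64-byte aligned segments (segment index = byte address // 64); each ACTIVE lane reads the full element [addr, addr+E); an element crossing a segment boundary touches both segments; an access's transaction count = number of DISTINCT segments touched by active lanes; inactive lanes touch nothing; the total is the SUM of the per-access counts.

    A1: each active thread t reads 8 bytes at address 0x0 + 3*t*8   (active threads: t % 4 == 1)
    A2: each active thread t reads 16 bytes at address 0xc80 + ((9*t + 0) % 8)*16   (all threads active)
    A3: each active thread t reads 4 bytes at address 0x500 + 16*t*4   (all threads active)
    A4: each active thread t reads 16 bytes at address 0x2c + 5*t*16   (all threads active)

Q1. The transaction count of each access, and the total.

A1: 2 transactions
A2: 2 transactions
A3: 8 transactions
A4: 10 transactions

Answer: 2,2,8,10; total 22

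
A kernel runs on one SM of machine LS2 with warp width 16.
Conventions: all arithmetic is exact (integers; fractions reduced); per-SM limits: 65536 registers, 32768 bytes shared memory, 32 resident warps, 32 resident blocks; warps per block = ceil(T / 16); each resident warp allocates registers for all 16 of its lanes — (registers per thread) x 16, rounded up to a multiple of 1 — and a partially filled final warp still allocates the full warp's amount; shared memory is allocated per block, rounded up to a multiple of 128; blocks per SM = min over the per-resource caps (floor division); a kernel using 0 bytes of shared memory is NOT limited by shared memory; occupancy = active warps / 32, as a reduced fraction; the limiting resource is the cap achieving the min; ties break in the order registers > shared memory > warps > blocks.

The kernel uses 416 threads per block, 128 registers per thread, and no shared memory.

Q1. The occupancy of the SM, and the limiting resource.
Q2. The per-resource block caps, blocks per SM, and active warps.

Answer: occupancy 13/16, limited by registers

registers: 1 block
shared memory: no limit (kernel uses none)
warps: 1 block
blocks: 32 blocks

Answer: 1 block, 26 active warps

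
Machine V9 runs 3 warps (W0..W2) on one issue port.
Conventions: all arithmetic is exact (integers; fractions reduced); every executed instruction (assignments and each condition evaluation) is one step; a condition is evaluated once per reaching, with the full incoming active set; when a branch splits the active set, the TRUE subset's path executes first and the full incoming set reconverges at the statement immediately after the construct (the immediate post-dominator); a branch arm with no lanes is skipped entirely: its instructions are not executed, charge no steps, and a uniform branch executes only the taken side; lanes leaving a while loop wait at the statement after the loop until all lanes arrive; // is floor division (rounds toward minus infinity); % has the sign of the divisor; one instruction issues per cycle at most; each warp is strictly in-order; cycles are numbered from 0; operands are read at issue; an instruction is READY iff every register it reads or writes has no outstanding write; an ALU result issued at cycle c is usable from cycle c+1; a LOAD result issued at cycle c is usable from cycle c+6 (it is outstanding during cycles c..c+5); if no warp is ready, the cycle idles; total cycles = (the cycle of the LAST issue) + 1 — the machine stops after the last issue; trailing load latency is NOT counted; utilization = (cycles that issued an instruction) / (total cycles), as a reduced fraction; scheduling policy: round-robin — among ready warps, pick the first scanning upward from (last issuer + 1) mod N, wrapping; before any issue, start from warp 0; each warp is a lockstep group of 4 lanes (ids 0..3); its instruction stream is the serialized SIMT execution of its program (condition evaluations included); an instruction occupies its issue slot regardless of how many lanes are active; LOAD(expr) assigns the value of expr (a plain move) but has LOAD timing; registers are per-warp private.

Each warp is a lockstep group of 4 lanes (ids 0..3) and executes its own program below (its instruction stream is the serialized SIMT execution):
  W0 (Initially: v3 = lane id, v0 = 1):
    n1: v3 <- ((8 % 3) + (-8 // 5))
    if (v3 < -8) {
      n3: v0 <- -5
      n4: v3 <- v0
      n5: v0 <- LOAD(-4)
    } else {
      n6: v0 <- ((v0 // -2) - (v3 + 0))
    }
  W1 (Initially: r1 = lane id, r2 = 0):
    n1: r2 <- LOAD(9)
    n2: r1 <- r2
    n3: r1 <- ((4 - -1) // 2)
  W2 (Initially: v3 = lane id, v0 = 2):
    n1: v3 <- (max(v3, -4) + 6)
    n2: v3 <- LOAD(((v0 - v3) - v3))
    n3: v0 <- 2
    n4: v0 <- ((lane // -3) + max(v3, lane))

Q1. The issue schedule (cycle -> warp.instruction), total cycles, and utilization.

cycle 0: W0.I0
cycle 1: W1.I0
cycle 2: W2.I0
cycle 3: W0.I1
cycle 4: W2.I1
cycle 5: W0.I2
cycle 6: W2.I2
cycle 7: W1.I1
cycle 8: W1.I2
cycle 9: idle
cycle 10: W2.I3

Answer: 11 cycles, utilization 10/11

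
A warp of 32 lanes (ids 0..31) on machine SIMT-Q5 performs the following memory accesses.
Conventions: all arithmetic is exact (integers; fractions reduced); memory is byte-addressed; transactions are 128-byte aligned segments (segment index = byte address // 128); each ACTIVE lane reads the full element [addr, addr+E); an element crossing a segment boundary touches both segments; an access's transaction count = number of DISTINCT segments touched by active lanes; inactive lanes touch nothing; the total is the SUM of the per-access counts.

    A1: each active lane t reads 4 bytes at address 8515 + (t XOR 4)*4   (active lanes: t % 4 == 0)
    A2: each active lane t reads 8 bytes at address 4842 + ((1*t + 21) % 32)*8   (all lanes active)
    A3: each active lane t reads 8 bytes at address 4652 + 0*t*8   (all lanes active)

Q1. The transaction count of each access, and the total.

A1: 2 transactions
A2: 3 transactions
A3: 1 transaction

Answer: 2,3,1; total 6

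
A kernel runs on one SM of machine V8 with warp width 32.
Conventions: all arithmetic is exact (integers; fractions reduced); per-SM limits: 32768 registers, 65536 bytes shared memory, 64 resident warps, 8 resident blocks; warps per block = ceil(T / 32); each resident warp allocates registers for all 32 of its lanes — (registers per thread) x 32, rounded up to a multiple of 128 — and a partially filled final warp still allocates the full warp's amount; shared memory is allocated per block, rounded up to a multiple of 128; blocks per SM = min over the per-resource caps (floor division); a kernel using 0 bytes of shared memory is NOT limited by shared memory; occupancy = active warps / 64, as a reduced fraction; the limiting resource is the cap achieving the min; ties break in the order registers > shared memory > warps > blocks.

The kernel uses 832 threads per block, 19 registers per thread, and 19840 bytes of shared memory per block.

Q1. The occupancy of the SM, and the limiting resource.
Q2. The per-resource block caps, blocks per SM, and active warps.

Answer: occupancy 13/32, limited by registers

registers: 1 block
shared memory: 3 blocks
warps: 2 blocks
blocks: 8 blocks

Answer: 1 block, 26 active warps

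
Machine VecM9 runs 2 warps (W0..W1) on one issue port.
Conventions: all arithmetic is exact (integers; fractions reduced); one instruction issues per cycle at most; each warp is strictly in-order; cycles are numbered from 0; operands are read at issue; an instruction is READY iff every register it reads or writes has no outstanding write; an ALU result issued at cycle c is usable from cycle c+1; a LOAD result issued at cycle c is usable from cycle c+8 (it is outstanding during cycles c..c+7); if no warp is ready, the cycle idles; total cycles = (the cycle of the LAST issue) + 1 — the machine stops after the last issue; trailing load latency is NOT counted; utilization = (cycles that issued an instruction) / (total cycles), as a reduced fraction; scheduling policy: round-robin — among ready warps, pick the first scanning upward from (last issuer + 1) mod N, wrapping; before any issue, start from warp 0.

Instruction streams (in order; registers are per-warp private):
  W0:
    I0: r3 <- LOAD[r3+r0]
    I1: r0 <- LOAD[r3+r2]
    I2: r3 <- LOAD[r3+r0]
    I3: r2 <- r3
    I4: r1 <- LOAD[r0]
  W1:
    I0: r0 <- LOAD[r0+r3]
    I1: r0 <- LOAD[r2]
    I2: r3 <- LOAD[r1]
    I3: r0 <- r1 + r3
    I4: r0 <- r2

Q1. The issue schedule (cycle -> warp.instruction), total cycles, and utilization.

cycle 0: W0.I0
cycle 1: W1.I0
cycle 2: idle
cycle 3: idle
cycle 4: idle
cycle 5: idle
cycle 6: idle
cycle 7: idle
cycle 8: W0.I1
cycle 9: W1.I1
cycle 10: W1.I2
cycle 11: idle
cycle 12: idle
cycle 13: idle
cycle 14: idle
cycle 15: idle
cycle 16: W0.I2
cycle 17: idle
cycle 18: W1.I3
cycle 19: W1.I4
cycle 20: idle
cycle 21: idle
cycle 22: idle
cycle 23: idle
cycle 24: W0.I3
cycle 25: W0.I4

Answer: 26 cycles, utilization 5/13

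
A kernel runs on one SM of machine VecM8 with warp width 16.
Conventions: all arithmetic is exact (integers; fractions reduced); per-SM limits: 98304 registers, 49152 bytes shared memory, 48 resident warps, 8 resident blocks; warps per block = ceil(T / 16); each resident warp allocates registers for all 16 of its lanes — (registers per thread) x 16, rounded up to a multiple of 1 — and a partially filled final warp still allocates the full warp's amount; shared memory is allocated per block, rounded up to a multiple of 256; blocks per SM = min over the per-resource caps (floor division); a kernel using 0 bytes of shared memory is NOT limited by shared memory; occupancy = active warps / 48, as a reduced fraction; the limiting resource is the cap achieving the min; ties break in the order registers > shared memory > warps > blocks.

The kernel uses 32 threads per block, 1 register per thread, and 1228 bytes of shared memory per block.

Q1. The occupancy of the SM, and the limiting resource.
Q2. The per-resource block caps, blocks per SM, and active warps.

Answer: occupancy 1/3, limited by blocks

registers: 3072 blocks
shared memory: 38 blocks
warps: 24 blocks
blocks: 8 blocks

Answer: 8 blocks, 16 active warps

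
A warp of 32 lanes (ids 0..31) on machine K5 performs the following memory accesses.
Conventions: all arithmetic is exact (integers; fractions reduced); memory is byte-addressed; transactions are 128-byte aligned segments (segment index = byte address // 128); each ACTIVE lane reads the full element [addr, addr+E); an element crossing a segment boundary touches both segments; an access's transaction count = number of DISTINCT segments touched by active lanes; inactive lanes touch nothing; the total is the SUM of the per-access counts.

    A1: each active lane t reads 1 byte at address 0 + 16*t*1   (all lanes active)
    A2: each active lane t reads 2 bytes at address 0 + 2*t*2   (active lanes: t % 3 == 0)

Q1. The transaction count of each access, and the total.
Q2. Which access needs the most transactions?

A1: 4 transactions
A2: 1 transaction

Answer: 4,1; total 5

Answer: A1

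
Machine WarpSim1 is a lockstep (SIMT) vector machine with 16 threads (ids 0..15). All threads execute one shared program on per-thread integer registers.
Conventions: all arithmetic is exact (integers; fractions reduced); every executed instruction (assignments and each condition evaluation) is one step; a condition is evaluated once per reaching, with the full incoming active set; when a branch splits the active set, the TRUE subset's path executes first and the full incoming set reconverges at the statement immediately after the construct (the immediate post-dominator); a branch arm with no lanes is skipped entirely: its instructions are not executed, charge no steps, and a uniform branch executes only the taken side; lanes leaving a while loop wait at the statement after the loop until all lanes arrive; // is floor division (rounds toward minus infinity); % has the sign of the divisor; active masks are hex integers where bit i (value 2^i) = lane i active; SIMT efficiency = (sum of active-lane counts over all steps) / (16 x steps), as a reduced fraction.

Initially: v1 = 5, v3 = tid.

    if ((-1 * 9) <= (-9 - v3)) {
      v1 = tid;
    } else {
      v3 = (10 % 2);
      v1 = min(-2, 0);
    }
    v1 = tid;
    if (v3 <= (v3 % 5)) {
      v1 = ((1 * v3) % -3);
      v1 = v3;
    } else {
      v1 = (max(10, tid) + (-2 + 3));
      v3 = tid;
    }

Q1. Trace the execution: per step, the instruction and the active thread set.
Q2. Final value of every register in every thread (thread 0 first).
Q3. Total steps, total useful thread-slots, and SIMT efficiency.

step 0: eval ((-1 * 9) <= (-9 - v3)) 0xffff
step 1: v1 <- tid                    0x0001
step 2: v3 <- (10 % 2)               0xfffe
step 3: v1 <- min(-2, 0)             0xfffe
step 4: v1 <- tid                    0xffff
step 5: eval (v3 <= (v3 % 5))        0xffff
step 6: v1 <- ((1 * v3) % -3)        0xffff
step 7: v1 <- v3                     0xffff

Answer: 8 steps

v1: 0,0,0,0,0,0,0,0,0,0,0,0,0,0,0,0
v3: 0,0,0,0,0,0,0,0,0,0,0,0,0,0,0,0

steps = 8; useful = 111; efficiency = 111/128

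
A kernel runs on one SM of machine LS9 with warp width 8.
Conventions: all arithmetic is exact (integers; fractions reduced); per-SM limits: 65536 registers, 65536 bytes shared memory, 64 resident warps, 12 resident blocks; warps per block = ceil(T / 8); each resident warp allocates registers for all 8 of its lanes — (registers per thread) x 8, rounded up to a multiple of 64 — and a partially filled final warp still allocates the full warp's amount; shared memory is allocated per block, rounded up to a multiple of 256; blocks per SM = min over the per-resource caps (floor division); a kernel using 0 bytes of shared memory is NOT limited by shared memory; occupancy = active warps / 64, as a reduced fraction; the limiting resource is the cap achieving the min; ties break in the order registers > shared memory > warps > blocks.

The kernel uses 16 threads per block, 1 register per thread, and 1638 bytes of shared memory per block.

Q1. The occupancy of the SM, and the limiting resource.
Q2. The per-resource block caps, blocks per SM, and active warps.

Answer: occupancy 3/8, limited by blocks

registers: 512 blocks
shared memory: 36 blocks
warps: 32 blocks
blocks: 12 blocks

Answer: 12 blocks, 24 active warps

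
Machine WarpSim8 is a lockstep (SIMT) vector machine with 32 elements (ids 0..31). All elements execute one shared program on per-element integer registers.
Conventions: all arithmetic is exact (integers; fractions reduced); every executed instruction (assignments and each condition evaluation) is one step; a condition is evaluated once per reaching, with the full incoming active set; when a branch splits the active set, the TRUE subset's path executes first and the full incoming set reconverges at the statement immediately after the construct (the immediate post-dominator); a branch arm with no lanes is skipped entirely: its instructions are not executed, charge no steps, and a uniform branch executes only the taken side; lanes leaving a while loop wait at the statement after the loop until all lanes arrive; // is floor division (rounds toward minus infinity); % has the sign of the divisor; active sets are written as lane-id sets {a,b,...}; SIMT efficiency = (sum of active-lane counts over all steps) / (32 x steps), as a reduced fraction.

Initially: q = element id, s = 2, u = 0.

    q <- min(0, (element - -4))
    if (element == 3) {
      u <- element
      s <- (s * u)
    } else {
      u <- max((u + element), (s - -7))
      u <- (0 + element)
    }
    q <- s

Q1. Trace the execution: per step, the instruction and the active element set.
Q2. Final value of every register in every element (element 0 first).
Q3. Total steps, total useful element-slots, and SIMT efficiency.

step 0: q <- min(0, (element - -4))  {0,1,2,3,4,5,6,7,8,9,10,11,12,13,14,15,16,17,18,19,20,21,22,23,24,25,26,27,28,29,30,31}
step 1: eval (element == 3)          {0,1,2,3,4,5,6,7,8,9,10,11,12,13,14,15,16,17,18,19,20,21,22,23,24,25,26,27,28,29,30,31}
step 2: u <- element                 {3}
step 3: s <- (s * u)                 {3}
step 4: u <- max((u + element), (s - -7)) {0,1,2,4,5,6,7,8,9,10,11,12,13,14,15,16,17,18,19,20,21,22,23,24,25,26,27,28,29,30,31}
step 5: u <- (0 + element)           {0,1,2,4,5,6,7,8,9,10,11,12,13,14,15,16,17,18,19,20,21,22,23,24,25,26,27,28,29,30,31}
step 6: q <- s                       {0,1,2,3,4,5,6,7,8,9,10,11,12,13,14,15,16,17,18,19,20,21,22,23,24,25,26,27,28,29,30,31}

Answer: 7 steps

q: 2,2,2,6,2,2,2,2,2,2,2,2,2,2,2,2,2,2,2,2,2,2,2,2,2,2,2,2,2,2,2,2
s: 2,2,2,6,2,2,2,2,2,2,2,2,2,2,2,2,2,2,2,2,2,2,2,2,2,2,2,2,2,2,2,2
u: 0,1,2,3,4,5,6,7,8,9,10,11,12,13,14,15,16,17,18,19,20,21,22,23,24,25,26,27,28,29,30,31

steps = 7; useful = 160; efficiency = 160/224 = 5/7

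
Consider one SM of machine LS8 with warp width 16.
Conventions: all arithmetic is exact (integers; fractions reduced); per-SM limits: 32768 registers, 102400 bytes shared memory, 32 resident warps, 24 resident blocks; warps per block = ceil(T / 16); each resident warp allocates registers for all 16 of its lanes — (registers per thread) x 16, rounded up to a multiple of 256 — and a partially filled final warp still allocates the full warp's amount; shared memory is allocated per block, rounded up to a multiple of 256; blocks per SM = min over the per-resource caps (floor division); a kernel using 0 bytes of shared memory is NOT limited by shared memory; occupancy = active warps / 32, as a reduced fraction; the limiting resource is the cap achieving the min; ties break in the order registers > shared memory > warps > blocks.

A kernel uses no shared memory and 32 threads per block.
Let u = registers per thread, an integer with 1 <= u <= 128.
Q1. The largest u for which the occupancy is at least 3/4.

Answer: u = 80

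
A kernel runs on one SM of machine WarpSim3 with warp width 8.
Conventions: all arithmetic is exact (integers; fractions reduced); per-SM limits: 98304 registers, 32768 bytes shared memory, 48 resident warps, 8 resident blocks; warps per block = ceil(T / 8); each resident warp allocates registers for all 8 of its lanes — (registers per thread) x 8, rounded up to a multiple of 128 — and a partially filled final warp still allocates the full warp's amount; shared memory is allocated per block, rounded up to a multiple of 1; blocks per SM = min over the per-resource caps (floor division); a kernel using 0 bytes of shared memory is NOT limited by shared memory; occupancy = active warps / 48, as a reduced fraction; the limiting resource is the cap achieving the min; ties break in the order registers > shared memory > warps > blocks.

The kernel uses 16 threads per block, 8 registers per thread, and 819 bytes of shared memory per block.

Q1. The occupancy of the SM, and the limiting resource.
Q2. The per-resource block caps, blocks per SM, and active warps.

Answer: occupancy 1/3, limited by blocks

registers: 384 blocks
shared memory: 40 blocks
warps: 24 blocks
blocks: 8 blocks

Answer: 8 blocks, 16 active warps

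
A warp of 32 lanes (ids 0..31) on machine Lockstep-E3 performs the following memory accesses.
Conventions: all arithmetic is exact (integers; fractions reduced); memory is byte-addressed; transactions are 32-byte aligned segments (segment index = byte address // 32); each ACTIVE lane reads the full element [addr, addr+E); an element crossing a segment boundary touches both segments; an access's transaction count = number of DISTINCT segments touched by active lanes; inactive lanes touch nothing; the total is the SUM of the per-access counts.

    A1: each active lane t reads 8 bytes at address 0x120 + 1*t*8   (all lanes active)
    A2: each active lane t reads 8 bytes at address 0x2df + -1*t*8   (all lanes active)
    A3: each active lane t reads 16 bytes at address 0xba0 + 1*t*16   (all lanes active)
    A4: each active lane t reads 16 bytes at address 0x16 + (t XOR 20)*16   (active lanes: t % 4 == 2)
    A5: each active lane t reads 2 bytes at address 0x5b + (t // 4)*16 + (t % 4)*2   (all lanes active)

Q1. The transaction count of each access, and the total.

A1: 8 transactions
A2: 9 transactions
A3: 16 transactions
A4: 16 transactions
A5: 5 transactions

Answer: 8,9,16,16,5; total 54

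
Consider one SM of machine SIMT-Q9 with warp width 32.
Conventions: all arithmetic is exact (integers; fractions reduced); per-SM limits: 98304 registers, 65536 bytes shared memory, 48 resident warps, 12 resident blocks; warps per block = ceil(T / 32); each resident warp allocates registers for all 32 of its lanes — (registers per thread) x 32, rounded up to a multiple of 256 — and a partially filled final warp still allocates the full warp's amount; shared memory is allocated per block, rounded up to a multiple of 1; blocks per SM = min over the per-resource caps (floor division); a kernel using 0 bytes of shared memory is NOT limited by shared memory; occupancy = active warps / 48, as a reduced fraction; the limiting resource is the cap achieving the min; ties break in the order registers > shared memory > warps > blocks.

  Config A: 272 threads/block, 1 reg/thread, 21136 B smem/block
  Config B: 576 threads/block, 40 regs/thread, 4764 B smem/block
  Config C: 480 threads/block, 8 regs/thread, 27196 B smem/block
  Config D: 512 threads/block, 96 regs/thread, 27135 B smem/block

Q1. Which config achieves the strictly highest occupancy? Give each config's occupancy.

occupancies: A 9/16, B 3/4, C 5/8, D 2/3

Answer: B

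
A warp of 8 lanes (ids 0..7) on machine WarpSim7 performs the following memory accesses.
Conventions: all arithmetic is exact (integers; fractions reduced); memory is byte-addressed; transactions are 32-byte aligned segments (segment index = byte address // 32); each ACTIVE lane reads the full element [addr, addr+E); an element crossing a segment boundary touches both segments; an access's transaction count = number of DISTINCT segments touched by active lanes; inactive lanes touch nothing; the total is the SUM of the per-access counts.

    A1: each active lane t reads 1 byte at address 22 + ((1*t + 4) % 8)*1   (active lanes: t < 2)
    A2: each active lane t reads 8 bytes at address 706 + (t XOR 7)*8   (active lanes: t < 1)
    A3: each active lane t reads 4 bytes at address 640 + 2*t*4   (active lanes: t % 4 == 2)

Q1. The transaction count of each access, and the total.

A1: 1 transaction
A2: 2 transactions
A3: 2 transactions

Answer: 1,2,2; total 5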